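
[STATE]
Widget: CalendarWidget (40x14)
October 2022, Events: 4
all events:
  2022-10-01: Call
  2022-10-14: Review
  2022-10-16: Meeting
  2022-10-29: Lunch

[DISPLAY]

              October 2022              
Mo Tu We Th Fr Sa Su                    
                1*  2                   
 3  4  5  6  7  8  9                    
10 11 12 13 14* 15 16*                  
17 18 19 20 21 22 23                    
24 25 26 27 28 29* 30                   
31                                      
                                        
                                        
                                        
                                        
                                        
                                        


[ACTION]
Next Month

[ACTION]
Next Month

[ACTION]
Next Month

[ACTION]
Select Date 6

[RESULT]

              January 2023              
Mo Tu We Th Fr Sa Su                    
                   1                    
 2  3  4  5 [ 6]  7  8                  
 9 10 11 12 13 14 15                    
16 17 18 19 20 21 22                    
23 24 25 26 27 28 29                    
30 31                                   
                                        
                                        
                                        
                                        
                                        
                                        


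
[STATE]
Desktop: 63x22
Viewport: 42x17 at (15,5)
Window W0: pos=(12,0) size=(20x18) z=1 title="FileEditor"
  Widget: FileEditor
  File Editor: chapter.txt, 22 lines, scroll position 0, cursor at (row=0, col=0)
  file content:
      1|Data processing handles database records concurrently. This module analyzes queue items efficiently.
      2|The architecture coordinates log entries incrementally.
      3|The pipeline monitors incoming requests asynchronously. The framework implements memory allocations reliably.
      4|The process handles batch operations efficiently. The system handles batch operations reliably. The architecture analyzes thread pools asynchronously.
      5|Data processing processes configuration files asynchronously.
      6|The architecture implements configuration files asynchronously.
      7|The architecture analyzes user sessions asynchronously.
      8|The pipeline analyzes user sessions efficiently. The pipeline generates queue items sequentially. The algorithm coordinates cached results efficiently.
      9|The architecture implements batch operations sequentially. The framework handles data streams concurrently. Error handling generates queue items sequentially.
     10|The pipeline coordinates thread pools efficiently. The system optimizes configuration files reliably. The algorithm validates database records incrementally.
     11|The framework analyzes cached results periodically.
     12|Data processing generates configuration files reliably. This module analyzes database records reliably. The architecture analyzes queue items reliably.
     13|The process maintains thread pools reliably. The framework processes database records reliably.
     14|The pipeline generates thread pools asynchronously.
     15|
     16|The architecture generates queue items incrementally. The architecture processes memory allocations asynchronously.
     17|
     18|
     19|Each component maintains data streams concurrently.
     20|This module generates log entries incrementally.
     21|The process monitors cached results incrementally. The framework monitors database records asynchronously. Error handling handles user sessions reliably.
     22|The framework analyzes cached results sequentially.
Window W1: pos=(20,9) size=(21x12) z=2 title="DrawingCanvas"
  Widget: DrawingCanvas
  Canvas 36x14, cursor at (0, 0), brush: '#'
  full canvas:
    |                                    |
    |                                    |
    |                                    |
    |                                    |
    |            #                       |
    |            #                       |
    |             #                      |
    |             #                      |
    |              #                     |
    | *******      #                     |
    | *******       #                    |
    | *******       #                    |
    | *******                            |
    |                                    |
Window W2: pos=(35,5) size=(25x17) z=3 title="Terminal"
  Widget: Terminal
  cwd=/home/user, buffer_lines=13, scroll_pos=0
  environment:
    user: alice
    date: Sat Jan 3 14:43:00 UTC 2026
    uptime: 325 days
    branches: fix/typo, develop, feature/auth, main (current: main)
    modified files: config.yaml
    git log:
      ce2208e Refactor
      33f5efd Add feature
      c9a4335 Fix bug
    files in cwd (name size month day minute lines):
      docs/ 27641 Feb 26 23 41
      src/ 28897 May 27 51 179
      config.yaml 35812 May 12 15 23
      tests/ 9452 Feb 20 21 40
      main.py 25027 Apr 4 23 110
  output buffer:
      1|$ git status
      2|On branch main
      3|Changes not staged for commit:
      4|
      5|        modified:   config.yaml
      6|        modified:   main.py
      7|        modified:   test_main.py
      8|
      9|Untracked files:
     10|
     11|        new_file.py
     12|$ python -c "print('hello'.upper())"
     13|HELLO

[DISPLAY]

e pipeline moni░┃   ┏━━━━━━━━━━━━━━━━━━━━━
e process handl░┃   ┃ Terminal            
ta processing p░┃   ┠─────────────────────
e architecture ░┃   ┃$ git status         
e arc┏━━━━━━━━━━━━━━┃On branch main       
e pip┃ DrawingCanvas┃Changes not staged fo
e arc┠──────────────┃                     
e pip┃+             ┃        modified:   c
e fra┃              ┃        modified:   m
ta pr┃              ┃        modified:   t
e pro┃              ┃                     
e pip┃            # ┃Untracked files:     
━━━━━┃            # ┃                     
     ┃             #┃        new_file.py  
     ┃             #┃$ python -c "print('h
     ┗━━━━━━━━━━━━━━┃HELLO                
                    ┗━━━━━━━━━━━━━━━━━━━━━


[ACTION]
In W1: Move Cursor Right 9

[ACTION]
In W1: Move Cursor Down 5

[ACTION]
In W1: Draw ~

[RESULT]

e pipeline moni░┃   ┏━━━━━━━━━━━━━━━━━━━━━
e process handl░┃   ┃ Terminal            
ta processing p░┃   ┠─────────────────────
e architecture ░┃   ┃$ git status         
e arc┏━━━━━━━━━━━━━━┃On branch main       
e pip┃ DrawingCanvas┃Changes not staged fo
e arc┠──────────────┃                     
e pip┃              ┃        modified:   c
e fra┃              ┃        modified:   m
ta pr┃              ┃        modified:   t
e pro┃              ┃                     
e pip┃            # ┃Untracked files:     
━━━━━┃         ~  # ┃                     
     ┃             #┃        new_file.py  
     ┃             #┃$ python -c "print('h
     ┗━━━━━━━━━━━━━━┃HELLO                
                    ┗━━━━━━━━━━━━━━━━━━━━━


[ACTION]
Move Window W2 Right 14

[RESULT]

e pipeline moni░┃      ┏━━━━━━━━━━━━━━━━━━
e process handl░┃      ┃ Terminal         
ta processing p░┃      ┠──────────────────
e architecture ░┃      ┃$ git status      
e arc┏━━━━━━━━━━━━━━━━━┃On branch main    
e pip┃ DrawingCanvas   ┃Changes not staged
e arc┠─────────────────┃                  
e pip┃                 ┃        modified: 
e fra┃                 ┃        modified: 
ta pr┃                 ┃        modified: 
e pro┃                 ┃                  
e pip┃            #    ┃Untracked files:  
━━━━━┃         ~  #    ┃                  
     ┃             #   ┃        new_file.p
     ┃             #   ┃$ python -c "print
     ┗━━━━━━━━━━━━━━━━━┃HELLO             
                       ┗━━━━━━━━━━━━━━━━━━


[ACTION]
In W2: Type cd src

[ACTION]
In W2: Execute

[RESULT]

e pipeline moni░┃      ┏━━━━━━━━━━━━━━━━━━
e process handl░┃      ┃ Terminal         
ta processing p░┃      ┠──────────────────
e architecture ░┃      ┃                  
e arc┏━━━━━━━━━━━━━━━━━┃        modified: 
e pip┃ DrawingCanvas   ┃        modified: 
e arc┠─────────────────┃        modified: 
e pip┃                 ┃                  
e fra┃                 ┃Untracked files:  
ta pr┃                 ┃                  
e pro┃                 ┃        new_file.p
e pip┃            #    ┃$ python -c "print
━━━━━┃         ~  #    ┃HELLO             
     ┃             #   ┃$ cd src          
     ┃             #   ┃                  
     ┗━━━━━━━━━━━━━━━━━┃$ █               
                       ┗━━━━━━━━━━━━━━━━━━


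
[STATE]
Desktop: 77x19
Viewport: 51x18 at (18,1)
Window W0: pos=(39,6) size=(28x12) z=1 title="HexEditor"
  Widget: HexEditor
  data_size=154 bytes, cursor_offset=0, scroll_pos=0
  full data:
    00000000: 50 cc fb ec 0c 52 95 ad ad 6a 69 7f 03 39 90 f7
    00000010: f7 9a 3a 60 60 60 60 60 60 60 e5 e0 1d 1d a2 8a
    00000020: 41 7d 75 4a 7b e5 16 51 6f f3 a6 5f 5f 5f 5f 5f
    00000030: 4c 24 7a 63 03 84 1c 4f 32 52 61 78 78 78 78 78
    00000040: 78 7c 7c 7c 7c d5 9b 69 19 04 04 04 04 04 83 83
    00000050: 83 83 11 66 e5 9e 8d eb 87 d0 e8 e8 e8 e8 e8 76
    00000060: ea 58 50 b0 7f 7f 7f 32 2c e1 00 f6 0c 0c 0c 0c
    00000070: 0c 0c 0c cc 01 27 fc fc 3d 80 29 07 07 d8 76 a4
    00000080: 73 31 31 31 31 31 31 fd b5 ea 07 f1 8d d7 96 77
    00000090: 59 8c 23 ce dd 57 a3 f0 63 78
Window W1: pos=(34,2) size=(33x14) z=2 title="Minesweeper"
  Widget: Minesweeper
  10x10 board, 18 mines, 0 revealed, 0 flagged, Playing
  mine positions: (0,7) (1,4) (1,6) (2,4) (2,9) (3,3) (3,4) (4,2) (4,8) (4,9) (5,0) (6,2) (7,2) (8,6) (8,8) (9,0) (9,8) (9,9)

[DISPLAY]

                                                   
                ┏━━━━━━━━━━━━━━━━━━━━━━━━━━━━━━━┓  
                ┃ Minesweeper                   ┃  
                ┠───────────────────────────────┨  
                ┃■■■■■■■■■■                     ┃  
                ┃■■■■■■■■■■                     ┃  
                ┃■■■■■■■■■■                     ┃  
                ┃■■■■■■■■■■                     ┃  
                ┃■■■■■■■■■■                     ┃  
                ┃■■■■■■■■■■                     ┃  
                ┃■■■■■■■■■■                     ┃  
                ┃■■■■■■■■■■                     ┃  
                ┃■■■■■■■■■■                     ┃  
                ┃■■■■■■■■■■                     ┃  
                ┗━━━━━━━━━━━━━━━━━━━━━━━━━━━━━━━┛  
                     ┃00000070  0c 0c 0c cc 01 2┃  
                     ┗━━━━━━━━━━━━━━━━━━━━━━━━━━┛  
                                                   


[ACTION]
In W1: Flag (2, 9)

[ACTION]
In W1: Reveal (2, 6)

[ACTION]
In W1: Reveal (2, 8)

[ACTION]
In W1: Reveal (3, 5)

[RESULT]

                                                   
                ┏━━━━━━━━━━━━━━━━━━━━━━━━━━━━━━━┓  
                ┃ Minesweeper                   ┃  
                ┠───────────────────────────────┨  
                ┃■■■■■■■■■■                     ┃  
                ┃■■■■■■■■■■                     ┃  
                ┃■■■■■■1■1⚑                     ┃  
                ┃■■■■■2■■■■                     ┃  
                ┃■■■■■■■■■■                     ┃  
                ┃■■■■■■■■■■                     ┃  
                ┃■■■■■■■■■■                     ┃  
                ┃■■■■■■■■■■                     ┃  
                ┃■■■■■■■■■■                     ┃  
                ┃■■■■■■■■■■                     ┃  
                ┗━━━━━━━━━━━━━━━━━━━━━━━━━━━━━━━┛  
                     ┃00000070  0c 0c 0c cc 01 2┃  
                     ┗━━━━━━━━━━━━━━━━━━━━━━━━━━┛  
                                                   


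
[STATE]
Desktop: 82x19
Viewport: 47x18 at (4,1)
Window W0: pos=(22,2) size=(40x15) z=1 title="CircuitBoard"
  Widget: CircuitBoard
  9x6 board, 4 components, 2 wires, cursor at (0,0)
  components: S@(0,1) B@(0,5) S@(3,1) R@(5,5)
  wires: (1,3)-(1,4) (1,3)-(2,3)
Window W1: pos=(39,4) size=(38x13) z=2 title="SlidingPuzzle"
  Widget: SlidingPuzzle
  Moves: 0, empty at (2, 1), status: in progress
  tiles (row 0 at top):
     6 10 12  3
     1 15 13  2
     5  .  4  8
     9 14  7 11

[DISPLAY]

                                               
                  ┏━━━━━━━━━━━━━━━━━━━━━━━━━━━━
                  ┃ CircuitBoard               
                  ┠────────────────┏━━━━━━━━━━━
                  ┃   0 1 2 3 4 5 6┃ SlidingPuz
                  ┃0  [.]  S       ┠───────────
                  ┃                ┃┌────┬────┬
                  ┃1               ┃│  6 │ 10 │
                  ┃                ┃├────┼────┼
                  ┃2               ┃│  1 │ 15 │
                  ┃                ┃├────┼────┼
                  ┃3       S       ┃│  5 │    │
                  ┃                ┃├────┼────┼
                  ┃4               ┃│  9 │ 14 │
                  ┃                ┃└────┴────┴
                  ┗━━━━━━━━━━━━━━━━┗━━━━━━━━━━━
                                               
                                               


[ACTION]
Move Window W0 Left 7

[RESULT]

                                               
           ┏━━━━━━━━━━━━━━━━━━━━━━━━━━━━━━━━━━━
           ┃ CircuitBoard                      
           ┠───────────────────────┏━━━━━━━━━━━
           ┃   0 1 2 3 4 5 6 7 8   ┃ SlidingPuz
           ┃0  [.]  S              ┠───────────
           ┃                       ┃┌────┬────┬
           ┃1               · ─ ·  ┃│  6 │ 10 │
           ┃                │      ┃├────┼────┼
           ┃2               ·      ┃│  1 │ 15 │
           ┃                       ┃├────┼────┼
           ┃3       S              ┃│  5 │    │
           ┃                       ┃├────┼────┼
           ┃4                      ┃│  9 │ 14 │
           ┃                       ┃└────┴────┴
           ┗━━━━━━━━━━━━━━━━━━━━━━━┗━━━━━━━━━━━
                                               
                                               


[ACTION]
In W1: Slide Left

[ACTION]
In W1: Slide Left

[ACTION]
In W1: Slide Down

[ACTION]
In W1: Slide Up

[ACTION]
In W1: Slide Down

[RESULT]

                                               
           ┏━━━━━━━━━━━━━━━━━━━━━━━━━━━━━━━━━━━
           ┃ CircuitBoard                      
           ┠───────────────────────┏━━━━━━━━━━━
           ┃   0 1 2 3 4 5 6 7 8   ┃ SlidingPuz
           ┃0  [.]  S              ┠───────────
           ┃                       ┃┌────┬────┬
           ┃1               · ─ ·  ┃│  6 │ 10 │
           ┃                │      ┃├────┼────┼
           ┃2               ·      ┃│  1 │ 15 │
           ┃                       ┃├────┼────┼
           ┃3       S              ┃│  5 │  4 │
           ┃                       ┃├────┼────┼
           ┃4                      ┃│  9 │ 14 │
           ┃                       ┃└────┴────┴
           ┗━━━━━━━━━━━━━━━━━━━━━━━┗━━━━━━━━━━━
                                               
                                               


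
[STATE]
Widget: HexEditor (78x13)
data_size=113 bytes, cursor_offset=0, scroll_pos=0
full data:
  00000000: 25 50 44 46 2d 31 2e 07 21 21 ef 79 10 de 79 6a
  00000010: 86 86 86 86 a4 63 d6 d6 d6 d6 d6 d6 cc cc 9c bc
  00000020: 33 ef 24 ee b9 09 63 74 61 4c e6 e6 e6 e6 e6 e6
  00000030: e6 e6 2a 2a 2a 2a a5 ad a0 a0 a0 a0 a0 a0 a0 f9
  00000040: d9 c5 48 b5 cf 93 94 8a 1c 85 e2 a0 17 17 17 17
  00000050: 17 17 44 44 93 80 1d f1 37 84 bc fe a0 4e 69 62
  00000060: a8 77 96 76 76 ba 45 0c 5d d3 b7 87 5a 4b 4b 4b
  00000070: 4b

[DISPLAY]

00000000  25 50 44 46 2d 31 2e 07  21 21 ef 79 10 de 79 6a  |%PDF-1..!!.y..yj|
00000010  86 86 86 86 a4 63 d6 d6  d6 d6 d6 d6 cc cc 9c bc  |.....c..........|
00000020  33 ef 24 ee b9 09 63 74  61 4c e6 e6 e6 e6 e6 e6  |3.$...ctaL......|
00000030  e6 e6 2a 2a 2a 2a a5 ad  a0 a0 a0 a0 a0 a0 a0 f9  |..****..........|
00000040  d9 c5 48 b5 cf 93 94 8a  1c 85 e2 a0 17 17 17 17  |..H.............|
00000050  17 17 44 44 93 80 1d f1  37 84 bc fe a0 4e 69 62  |..DD....7....Nib|
00000060  a8 77 96 76 76 ba 45 0c  5d d3 b7 87 5a 4b 4b 4b  |.w.vv.E.]...ZKKK|
00000070  4b                                                |K               |
                                                                              
                                                                              
                                                                              
                                                                              
                                                                              


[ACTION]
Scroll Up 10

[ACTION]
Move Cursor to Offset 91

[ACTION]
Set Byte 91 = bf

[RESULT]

00000000  25 50 44 46 2d 31 2e 07  21 21 ef 79 10 de 79 6a  |%PDF-1..!!.y..yj|
00000010  86 86 86 86 a4 63 d6 d6  d6 d6 d6 d6 cc cc 9c bc  |.....c..........|
00000020  33 ef 24 ee b9 09 63 74  61 4c e6 e6 e6 e6 e6 e6  |3.$...ctaL......|
00000030  e6 e6 2a 2a 2a 2a a5 ad  a0 a0 a0 a0 a0 a0 a0 f9  |..****..........|
00000040  d9 c5 48 b5 cf 93 94 8a  1c 85 e2 a0 17 17 17 17  |..H.............|
00000050  17 17 44 44 93 80 1d f1  37 84 bc BF a0 4e 69 62  |..DD....7....Nib|
00000060  a8 77 96 76 76 ba 45 0c  5d d3 b7 87 5a 4b 4b 4b  |.w.vv.E.]...ZKKK|
00000070  4b                                                |K               |
                                                                              
                                                                              
                                                                              
                                                                              
                                                                              


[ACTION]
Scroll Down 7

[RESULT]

00000070  4b                                                |K               |
                                                                              
                                                                              
                                                                              
                                                                              
                                                                              
                                                                              
                                                                              
                                                                              
                                                                              
                                                                              
                                                                              
                                                                              


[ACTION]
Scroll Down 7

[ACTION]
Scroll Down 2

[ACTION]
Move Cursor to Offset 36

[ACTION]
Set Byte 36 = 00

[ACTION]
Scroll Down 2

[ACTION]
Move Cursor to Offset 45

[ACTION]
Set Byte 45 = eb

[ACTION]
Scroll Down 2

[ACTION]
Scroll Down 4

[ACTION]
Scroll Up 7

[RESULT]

00000000  25 50 44 46 2d 31 2e 07  21 21 ef 79 10 de 79 6a  |%PDF-1..!!.y..yj|
00000010  86 86 86 86 a4 63 d6 d6  d6 d6 d6 d6 cc cc 9c bc  |.....c..........|
00000020  33 ef 24 ee 00 09 63 74  61 4c e6 e6 e6 EB e6 e6  |3.$...ctaL......|
00000030  e6 e6 2a 2a 2a 2a a5 ad  a0 a0 a0 a0 a0 a0 a0 f9  |..****..........|
00000040  d9 c5 48 b5 cf 93 94 8a  1c 85 e2 a0 17 17 17 17  |..H.............|
00000050  17 17 44 44 93 80 1d f1  37 84 bc bf a0 4e 69 62  |..DD....7....Nib|
00000060  a8 77 96 76 76 ba 45 0c  5d d3 b7 87 5a 4b 4b 4b  |.w.vv.E.]...ZKKK|
00000070  4b                                                |K               |
                                                                              
                                                                              
                                                                              
                                                                              
                                                                              


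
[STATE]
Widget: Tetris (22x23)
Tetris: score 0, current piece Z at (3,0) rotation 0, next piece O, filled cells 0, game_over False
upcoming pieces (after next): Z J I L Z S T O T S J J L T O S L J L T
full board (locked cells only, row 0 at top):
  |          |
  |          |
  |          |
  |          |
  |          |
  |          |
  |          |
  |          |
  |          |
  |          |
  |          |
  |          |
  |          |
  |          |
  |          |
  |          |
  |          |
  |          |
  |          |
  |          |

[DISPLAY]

   ▓▓     │Next:      
    ▓▓    │▓▓         
          │▓▓         
          │           
          │           
          │           
          │Score:     
          │0          
          │           
          │           
          │           
          │           
          │           
          │           
          │           
          │           
          │           
          │           
          │           
          │           
          │           
          │           
          │           


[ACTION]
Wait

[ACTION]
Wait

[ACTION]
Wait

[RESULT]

          │Next:      
          │▓▓         
          │▓▓         
   ▓▓     │           
    ▓▓    │           
          │           
          │Score:     
          │0          
          │           
          │           
          │           
          │           
          │           
          │           
          │           
          │           
          │           
          │           
          │           
          │           
          │           
          │           
          │           


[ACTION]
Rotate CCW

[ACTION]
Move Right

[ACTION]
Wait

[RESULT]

          │Next:      
          │▓▓         
          │▓▓         
          │           
     ▓    │           
    ▓▓    │           
    ▓     │Score:     
          │0          
          │           
          │           
          │           
          │           
          │           
          │           
          │           
          │           
          │           
          │           
          │           
          │           
          │           
          │           
          │           


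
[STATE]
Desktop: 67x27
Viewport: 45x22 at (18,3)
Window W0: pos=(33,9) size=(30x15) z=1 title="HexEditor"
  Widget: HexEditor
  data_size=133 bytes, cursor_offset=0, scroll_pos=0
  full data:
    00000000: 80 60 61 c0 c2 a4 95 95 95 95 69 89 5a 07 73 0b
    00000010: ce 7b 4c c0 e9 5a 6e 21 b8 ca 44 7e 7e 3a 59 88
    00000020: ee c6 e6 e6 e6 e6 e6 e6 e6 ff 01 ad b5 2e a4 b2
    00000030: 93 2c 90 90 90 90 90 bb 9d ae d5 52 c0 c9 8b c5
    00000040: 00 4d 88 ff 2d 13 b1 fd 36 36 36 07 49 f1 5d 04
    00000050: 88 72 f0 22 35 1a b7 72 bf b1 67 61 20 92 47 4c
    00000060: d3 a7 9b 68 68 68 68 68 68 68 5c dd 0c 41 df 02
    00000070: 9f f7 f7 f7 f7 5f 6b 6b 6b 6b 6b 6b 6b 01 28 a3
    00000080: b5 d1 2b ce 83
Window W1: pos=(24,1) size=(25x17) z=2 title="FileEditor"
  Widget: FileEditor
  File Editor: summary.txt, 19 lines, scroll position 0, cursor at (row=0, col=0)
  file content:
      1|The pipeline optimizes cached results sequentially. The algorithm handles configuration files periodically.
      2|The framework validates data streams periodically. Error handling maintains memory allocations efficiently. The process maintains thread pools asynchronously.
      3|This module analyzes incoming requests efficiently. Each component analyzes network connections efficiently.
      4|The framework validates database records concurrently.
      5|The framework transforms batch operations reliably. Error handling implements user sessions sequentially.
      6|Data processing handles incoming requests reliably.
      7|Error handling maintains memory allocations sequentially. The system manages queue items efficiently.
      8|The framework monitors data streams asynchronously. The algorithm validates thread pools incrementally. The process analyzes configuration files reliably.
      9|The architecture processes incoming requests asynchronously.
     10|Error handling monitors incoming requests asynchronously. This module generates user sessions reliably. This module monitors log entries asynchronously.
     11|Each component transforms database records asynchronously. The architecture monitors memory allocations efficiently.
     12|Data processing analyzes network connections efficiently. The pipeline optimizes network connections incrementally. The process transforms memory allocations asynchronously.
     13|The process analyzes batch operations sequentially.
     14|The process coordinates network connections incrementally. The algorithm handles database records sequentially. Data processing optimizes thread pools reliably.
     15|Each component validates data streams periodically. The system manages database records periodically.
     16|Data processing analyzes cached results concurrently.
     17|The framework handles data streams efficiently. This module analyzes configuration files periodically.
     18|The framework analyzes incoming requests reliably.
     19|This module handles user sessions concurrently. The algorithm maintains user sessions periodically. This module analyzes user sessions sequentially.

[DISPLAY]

      ┠───────────────────────┨              
      ┃█he pipeline optimizes▲┃              
      ┃The framework validate█┃              
      ┃This module analyzes i░┃              
      ┃The framework validate░┃              
      ┃The framework transfor░┃              
      ┃Data processing handle░┃━━━━━━━━━━━━━┓
      ┃Error handling maintai░┃             ┃
      ┃The framework monitors░┃─────────────┨
      ┃The architecture proce░┃ 61 c0 c2 a4 ┃
      ┃Error handling monitor░┃ 4c c0 e9 5a ┃
      ┃Each component transfo░┃ e6 e6 e6 e6 ┃
      ┃Data processing analyz░┃ 90 90 90 90 ┃
      ┃The process analyzes b▼┃ 88 ff 2d 13 ┃
      ┗━━━━━━━━━━━━━━━━━━━━━━━┛ f0 22 35 1a ┃
               ┃00000060  d3 a7 9b 68 68 68 ┃
               ┃00000070  9f f7 f7 f7 f7 5f ┃
               ┃00000080  b5 d1 2b ce 83    ┃
               ┃                            ┃
               ┃                            ┃
               ┗━━━━━━━━━━━━━━━━━━━━━━━━━━━━┛
                                             


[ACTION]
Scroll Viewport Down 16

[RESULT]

      ┃The framework validate█┃              
      ┃This module analyzes i░┃              
      ┃The framework validate░┃              
      ┃The framework transfor░┃              
      ┃Data processing handle░┃━━━━━━━━━━━━━┓
      ┃Error handling maintai░┃             ┃
      ┃The framework monitors░┃─────────────┨
      ┃The architecture proce░┃ 61 c0 c2 a4 ┃
      ┃Error handling monitor░┃ 4c c0 e9 5a ┃
      ┃Each component transfo░┃ e6 e6 e6 e6 ┃
      ┃Data processing analyz░┃ 90 90 90 90 ┃
      ┃The process analyzes b▼┃ 88 ff 2d 13 ┃
      ┗━━━━━━━━━━━━━━━━━━━━━━━┛ f0 22 35 1a ┃
               ┃00000060  d3 a7 9b 68 68 68 ┃
               ┃00000070  9f f7 f7 f7 f7 5f ┃
               ┃00000080  b5 d1 2b ce 83    ┃
               ┃                            ┃
               ┃                            ┃
               ┗━━━━━━━━━━━━━━━━━━━━━━━━━━━━┛
                                             
                                             
                                             


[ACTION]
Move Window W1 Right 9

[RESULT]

               ┃The framework validate█┃     
               ┃This module analyzes i░┃     
               ┃The framework validate░┃     
               ┃The framework transfor░┃     
               ┃Data processing handle░┃━━━━┓
               ┃Error handling maintai░┃    ┃
               ┃The framework monitors░┃────┨
               ┃The architecture proce░┃ a4 ┃
               ┃Error handling monitor░┃ 5a ┃
               ┃Each component transfo░┃ e6 ┃
               ┃Data processing analyz░┃ 90 ┃
               ┃The process analyzes b▼┃ 13 ┃
               ┗━━━━━━━━━━━━━━━━━━━━━━━┛ 1a ┃
               ┃00000060  d3 a7 9b 68 68 68 ┃
               ┃00000070  9f f7 f7 f7 f7 5f ┃
               ┃00000080  b5 d1 2b ce 83    ┃
               ┃                            ┃
               ┃                            ┃
               ┗━━━━━━━━━━━━━━━━━━━━━━━━━━━━┛
                                             
                                             
                                             


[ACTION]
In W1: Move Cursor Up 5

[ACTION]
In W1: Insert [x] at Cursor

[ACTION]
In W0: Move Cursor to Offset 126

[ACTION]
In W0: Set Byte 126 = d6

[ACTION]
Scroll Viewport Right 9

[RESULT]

           ┃The framework validate█┃         
           ┃This module analyzes i░┃         
           ┃The framework validate░┃         
           ┃The framework transfor░┃         
           ┃Data processing handle░┃━━━━┓    
           ┃Error handling maintai░┃    ┃    
           ┃The framework monitors░┃────┨    
           ┃The architecture proce░┃ a4 ┃    
           ┃Error handling monitor░┃ 5a ┃    
           ┃Each component transfo░┃ e6 ┃    
           ┃Data processing analyz░┃ 90 ┃    
           ┃The process analyzes b▼┃ 13 ┃    
           ┗━━━━━━━━━━━━━━━━━━━━━━━┛ 1a ┃    
           ┃00000060  d3 a7 9b 68 68 68 ┃    
           ┃00000070  9f f7 f7 f7 f7 5f ┃    
           ┃00000080  b5 d1 2b ce 83    ┃    
           ┃                            ┃    
           ┃                            ┃    
           ┗━━━━━━━━━━━━━━━━━━━━━━━━━━━━┛    
                                             
                                             
                                             


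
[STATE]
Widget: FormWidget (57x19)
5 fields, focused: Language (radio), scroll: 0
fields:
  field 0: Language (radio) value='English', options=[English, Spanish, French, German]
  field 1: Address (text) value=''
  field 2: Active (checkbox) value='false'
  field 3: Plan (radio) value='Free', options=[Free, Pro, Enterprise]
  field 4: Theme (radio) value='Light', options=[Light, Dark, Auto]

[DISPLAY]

> Language:   (●) English  ( ) Spanish  ( ) French  ( ) G
  Address:    [                                         ]
  Active:     [ ]                                        
  Plan:       (●) Free  ( ) Pro  ( ) Enterprise          
  Theme:      (●) Light  ( ) Dark  ( ) Auto              
                                                         
                                                         
                                                         
                                                         
                                                         
                                                         
                                                         
                                                         
                                                         
                                                         
                                                         
                                                         
                                                         
                                                         


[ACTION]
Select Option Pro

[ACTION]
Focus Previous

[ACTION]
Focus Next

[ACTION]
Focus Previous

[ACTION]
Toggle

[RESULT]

  Language:   (●) English  ( ) Spanish  ( ) French  ( ) G
  Address:    [                                         ]
  Active:     [ ]                                        
  Plan:       (●) Free  ( ) Pro  ( ) Enterprise          
> Theme:      (●) Light  ( ) Dark  ( ) Auto              
                                                         
                                                         
                                                         
                                                         
                                                         
                                                         
                                                         
                                                         
                                                         
                                                         
                                                         
                                                         
                                                         
                                                         


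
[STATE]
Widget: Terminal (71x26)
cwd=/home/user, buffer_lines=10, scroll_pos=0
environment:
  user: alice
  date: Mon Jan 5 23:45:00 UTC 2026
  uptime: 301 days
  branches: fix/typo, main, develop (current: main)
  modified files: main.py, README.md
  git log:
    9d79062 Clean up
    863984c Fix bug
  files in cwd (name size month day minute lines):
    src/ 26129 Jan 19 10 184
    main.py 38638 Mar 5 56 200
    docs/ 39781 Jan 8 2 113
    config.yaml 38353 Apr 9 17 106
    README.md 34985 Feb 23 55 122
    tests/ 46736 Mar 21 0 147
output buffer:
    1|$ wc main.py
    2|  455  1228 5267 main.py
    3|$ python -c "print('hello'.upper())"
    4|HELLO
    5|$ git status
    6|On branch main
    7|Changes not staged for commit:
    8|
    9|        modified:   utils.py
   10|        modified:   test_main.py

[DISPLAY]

$ wc main.py                                                           
  455  1228 5267 main.py                                               
$ python -c "print('hello'.upper())"                                   
HELLO                                                                  
$ git status                                                           
On branch main                                                         
Changes not staged for commit:                                         
                                                                       
        modified:   utils.py                                           
        modified:   test_main.py                                       
$ █                                                                    
                                                                       
                                                                       
                                                                       
                                                                       
                                                                       
                                                                       
                                                                       
                                                                       
                                                                       
                                                                       
                                                                       
                                                                       
                                                                       
                                                                       
                                                                       


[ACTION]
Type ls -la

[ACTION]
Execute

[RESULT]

$ wc main.py                                                           
  455  1228 5267 main.py                                               
$ python -c "print('hello'.upper())"                                   
HELLO                                                                  
$ git status                                                           
On branch main                                                         
Changes not staged for commit:                                         
                                                                       
        modified:   utils.py                                           
        modified:   test_main.py                                       
$ ls -la                                                               
drwxr-xr-x  1 alice group    26129 Jan 19 10:10 src/                   
-rw-r--r--  1 alice group    38638 Mar  5 10:56 main.py                
drwxr-xr-x  1 alice group    39781 Jan  8 10:02 docs/                  
-rw-r--r--  1 alice group    38353 Apr  9 10:17 config.yaml            
-rw-r--r--  1 alice group    34985 Feb 23 10:55 README.md              
drwxr-xr-x  1 alice group    46736 Mar 21 10:00 tests/                 
$ █                                                                    
                                                                       
                                                                       
                                                                       
                                                                       
                                                                       
                                                                       
                                                                       
                                                                       
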